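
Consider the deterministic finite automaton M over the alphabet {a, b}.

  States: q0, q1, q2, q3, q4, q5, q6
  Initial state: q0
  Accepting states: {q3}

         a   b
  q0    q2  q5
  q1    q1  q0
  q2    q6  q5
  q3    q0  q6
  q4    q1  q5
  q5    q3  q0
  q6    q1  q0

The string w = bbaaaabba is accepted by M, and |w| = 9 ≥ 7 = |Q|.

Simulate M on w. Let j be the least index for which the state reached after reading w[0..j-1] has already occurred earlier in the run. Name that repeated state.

q0

Run of M on w = b b a a a a b b a:
  step 0: q0  (start)
  step 1: q5  (read b: q0→q5)
  step 2: q0  (read b: q5→q0)   ← first repeat (q0 seen earlier)
  step 3: q2  (read a: q0→q2)
  step 4: q6  (read a: q2→q6)
  step 5: q1  (read a: q6→q1)
  step 6: q1  (read a: q1→q1)
  step 7: q0  (read b: q1→q0)
  step 8: q5  (read b: q0→q5)
  step 9: q3  (read a: q5→q3)

The earliest repeat is at step j = 2: M is in q0, which it already visited at step i = 0.
Since M has 7 states, any run of length ≥ 7 visits 7+1 states, so by pigeonhole some state repeats within the first 7 steps — that repeat gives the pumpable loop.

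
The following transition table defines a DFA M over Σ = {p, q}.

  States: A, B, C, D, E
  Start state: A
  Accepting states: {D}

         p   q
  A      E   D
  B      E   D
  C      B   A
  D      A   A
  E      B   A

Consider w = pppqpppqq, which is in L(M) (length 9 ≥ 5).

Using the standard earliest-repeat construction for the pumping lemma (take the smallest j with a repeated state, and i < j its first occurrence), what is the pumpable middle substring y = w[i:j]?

pp

State sequence: A -p-> E -p-> B -p-> E -q-> A -p-> E -p-> B -p-> E -q-> A -q-> D
First repeat at step 3: E was already visited.

So i = 1, j = 3, giving x = w[0:1] = p, y = w[1:3] = pp, z = w[3:9] = qpppqq.
Check: |xy| = 3 ≤ 5 and |y| = 2 ≥ 1. Reading y takes M from E back to E, so every xyⁱz is accepted.
Pumping length from the standard proof: p = 5 (the number of states). The repeated state found above gives |xy| = j ≤ 5 and |y| = j − i ≥ 1.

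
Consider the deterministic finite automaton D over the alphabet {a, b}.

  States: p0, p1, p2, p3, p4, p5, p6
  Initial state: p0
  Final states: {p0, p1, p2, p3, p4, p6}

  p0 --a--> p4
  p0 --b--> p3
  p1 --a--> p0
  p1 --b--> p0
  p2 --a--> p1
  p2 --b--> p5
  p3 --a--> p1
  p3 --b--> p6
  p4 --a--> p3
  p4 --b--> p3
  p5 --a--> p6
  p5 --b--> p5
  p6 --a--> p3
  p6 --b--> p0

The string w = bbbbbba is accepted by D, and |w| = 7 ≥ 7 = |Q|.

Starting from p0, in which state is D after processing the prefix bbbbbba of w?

p4

Run of D on the first 7 characters of w = b b b b b b a:
  step 0: p0  (start)
  step 1: p3  (read b: p0→p3)
  step 2: p6  (read b: p3→p6)
  step 3: p0  (read b: p6→p0)
  step 4: p3  (read b: p0→p3)
  step 5: p6  (read b: p3→p6)
  step 6: p0  (read b: p6→p0)
  step 7: p4  (read a: p0→p4)

After reading 7 characters, D is in state p4.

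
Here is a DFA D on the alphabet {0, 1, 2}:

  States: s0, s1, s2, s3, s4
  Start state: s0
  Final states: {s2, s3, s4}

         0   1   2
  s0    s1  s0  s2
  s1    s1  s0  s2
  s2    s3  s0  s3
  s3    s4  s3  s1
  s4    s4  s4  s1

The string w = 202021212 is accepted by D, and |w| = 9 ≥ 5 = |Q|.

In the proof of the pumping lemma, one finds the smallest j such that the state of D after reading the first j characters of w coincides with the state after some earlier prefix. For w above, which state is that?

State sequence: s0 -2-> s2 -0-> s3 -2-> s1 -0-> s1 -2-> s2 -1-> s0 -2-> s2 -1-> s0 -2-> s2
First repeat at step 4: s1 was already visited.

The earliest repeat is at step j = 4: D is in s1, which it already visited at step i = 3.
Pumping length from the standard proof: p = 5 (the number of states). The repeated state found above gives |xy| = j ≤ 5 and |y| = j − i ≥ 1.

s1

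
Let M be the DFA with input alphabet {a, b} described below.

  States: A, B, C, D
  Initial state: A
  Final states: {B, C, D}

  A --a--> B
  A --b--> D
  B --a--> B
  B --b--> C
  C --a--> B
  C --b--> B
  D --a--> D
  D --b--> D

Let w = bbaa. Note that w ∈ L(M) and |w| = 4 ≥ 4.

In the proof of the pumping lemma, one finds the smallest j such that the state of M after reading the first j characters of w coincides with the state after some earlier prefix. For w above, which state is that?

D

Run of M on w = b b a a:
  step 0: A  (start)
  step 1: D  (read b: A→D)
  step 2: D  (read b: D→D)   ← first repeat (D seen earlier)
  step 3: D  (read a: D→D)
  step 4: D  (read a: D→D)

The earliest repeat is at step j = 2: M is in D, which it already visited at step i = 1.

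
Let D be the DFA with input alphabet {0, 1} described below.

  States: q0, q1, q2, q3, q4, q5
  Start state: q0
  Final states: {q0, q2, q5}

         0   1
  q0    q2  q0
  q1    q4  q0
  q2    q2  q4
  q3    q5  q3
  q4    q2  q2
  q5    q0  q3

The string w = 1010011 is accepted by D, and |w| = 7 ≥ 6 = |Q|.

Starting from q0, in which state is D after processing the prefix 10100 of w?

State sequence: q0 -1-> q0 -0-> q2 -1-> q4 -0-> q2 -0-> q2

After reading 5 characters, D is in state q2.

q2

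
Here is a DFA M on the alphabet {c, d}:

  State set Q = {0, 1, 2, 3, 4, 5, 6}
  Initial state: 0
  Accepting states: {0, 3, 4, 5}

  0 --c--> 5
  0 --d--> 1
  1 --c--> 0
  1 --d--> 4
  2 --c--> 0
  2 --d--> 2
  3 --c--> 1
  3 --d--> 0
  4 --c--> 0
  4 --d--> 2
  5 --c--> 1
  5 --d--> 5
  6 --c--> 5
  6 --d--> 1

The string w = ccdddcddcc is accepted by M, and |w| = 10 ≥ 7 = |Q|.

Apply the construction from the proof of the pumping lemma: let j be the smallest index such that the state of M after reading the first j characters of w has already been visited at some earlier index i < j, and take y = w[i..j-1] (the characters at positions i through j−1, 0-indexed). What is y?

d

State sequence: 0 -c-> 5 -c-> 1 -d-> 4 -d-> 2 -d-> 2 -c-> 0 -d-> 1 -d-> 4 -c-> 0 -c-> 5
First repeat at step 5: 2 was already visited.

So i = 4, j = 5, giving x = w[0:4] = ccdd, y = w[4:5] = d, z = w[5:10] = cddcc.
Check: |xy| = 5 ≤ 7 and |y| = 1 ≥ 1. Reading y takes M from 2 back to 2, so every xyⁱz is accepted.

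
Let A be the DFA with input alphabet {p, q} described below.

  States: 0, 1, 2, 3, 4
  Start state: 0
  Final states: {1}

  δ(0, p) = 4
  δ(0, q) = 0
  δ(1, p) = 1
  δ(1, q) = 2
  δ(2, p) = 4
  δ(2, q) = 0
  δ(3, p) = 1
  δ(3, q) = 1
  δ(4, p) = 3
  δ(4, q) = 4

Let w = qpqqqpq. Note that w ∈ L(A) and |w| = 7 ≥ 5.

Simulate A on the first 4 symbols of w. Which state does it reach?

State sequence: 0 -q-> 0 -p-> 4 -q-> 4 -q-> 4

After reading 4 characters, A is in state 4.

4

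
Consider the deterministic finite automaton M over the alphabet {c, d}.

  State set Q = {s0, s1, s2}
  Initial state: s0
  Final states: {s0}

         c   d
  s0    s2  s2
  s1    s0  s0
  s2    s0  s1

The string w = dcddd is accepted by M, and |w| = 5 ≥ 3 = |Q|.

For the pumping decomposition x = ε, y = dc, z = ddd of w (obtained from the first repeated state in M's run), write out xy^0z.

xy⁰z = xz = ε·ddd = ddd.
Reading y = dc takes M from s0 back to s0, so after x the machine is still in s0, and z then leads to the accepting state s0. Hence ddd ∈ L(M).

ddd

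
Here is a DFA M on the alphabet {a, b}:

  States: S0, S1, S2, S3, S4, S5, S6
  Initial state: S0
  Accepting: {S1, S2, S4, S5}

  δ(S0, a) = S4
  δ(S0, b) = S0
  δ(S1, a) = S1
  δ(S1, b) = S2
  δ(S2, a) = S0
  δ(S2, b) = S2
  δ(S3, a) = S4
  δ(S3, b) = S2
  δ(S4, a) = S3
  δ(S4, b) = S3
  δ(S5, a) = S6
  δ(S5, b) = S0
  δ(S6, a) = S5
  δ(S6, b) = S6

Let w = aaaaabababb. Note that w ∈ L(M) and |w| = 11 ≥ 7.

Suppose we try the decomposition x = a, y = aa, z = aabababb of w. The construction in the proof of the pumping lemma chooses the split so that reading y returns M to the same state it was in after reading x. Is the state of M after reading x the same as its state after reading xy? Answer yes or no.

Run of M on the first 3 characters of w = a a a:
  step 0: S0  (start)
  step 1: S4  (read a: S0→S4)
  step 2: S3  (read a: S4→S3)
  step 3: S4  (read a: S3→S4)

After x (step 1): S4. After xy (step 3): S4.
They match, so y = aa drives M around a cycle from S4 back to itself; pumping y any number of times keeps M in S4 before reading z, and xyⁱz ∈ L(M) for every i ≥ 0.

yes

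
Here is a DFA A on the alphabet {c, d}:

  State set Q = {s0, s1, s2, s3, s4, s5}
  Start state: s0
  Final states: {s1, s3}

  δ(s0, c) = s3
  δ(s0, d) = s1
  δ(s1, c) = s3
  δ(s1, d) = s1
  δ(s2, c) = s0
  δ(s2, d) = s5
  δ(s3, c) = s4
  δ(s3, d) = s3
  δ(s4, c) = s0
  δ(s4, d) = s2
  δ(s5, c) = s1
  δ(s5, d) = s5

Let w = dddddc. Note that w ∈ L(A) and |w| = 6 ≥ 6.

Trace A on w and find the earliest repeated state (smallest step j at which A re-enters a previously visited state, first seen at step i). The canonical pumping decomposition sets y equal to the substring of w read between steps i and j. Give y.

d

State sequence: s0 -d-> s1 -d-> s1 -d-> s1 -d-> s1 -d-> s1 -c-> s3
First repeat at step 2: s1 was already visited.

So i = 1, j = 2, giving x = w[0:1] = d, y = w[1:2] = d, z = w[2:6] = dddc.
Check: |xy| = 2 ≤ 6 and |y| = 1 ≥ 1. Reading y takes A from s1 back to s1, so every xyⁱz is accepted.
Pumping length from the standard proof: p = 6 (the number of states). The repeated state found above gives |xy| = j ≤ 6 and |y| = j − i ≥ 1.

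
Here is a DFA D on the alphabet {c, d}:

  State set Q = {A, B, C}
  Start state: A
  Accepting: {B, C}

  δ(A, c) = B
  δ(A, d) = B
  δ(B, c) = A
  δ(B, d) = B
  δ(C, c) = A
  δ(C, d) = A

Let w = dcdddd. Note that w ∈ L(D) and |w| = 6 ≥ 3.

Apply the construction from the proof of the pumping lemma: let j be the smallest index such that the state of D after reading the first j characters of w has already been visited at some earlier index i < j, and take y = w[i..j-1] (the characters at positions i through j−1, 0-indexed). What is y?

dc

State sequence: A -d-> B -c-> A -d-> B -d-> B -d-> B -d-> B
First repeat at step 2: A was already visited.

So i = 0, j = 2, giving x = w[0:0] = ε, y = w[0:2] = dc, z = w[2:6] = dddd.
Check: |xy| = 2 ≤ 3 and |y| = 2 ≥ 1. Reading y takes D from A back to A, so every xyⁱz is accepted.
Since D has 3 states, any run of length ≥ 3 visits 3+1 states, so by pigeonhole some state repeats within the first 3 steps — that repeat gives the pumpable loop.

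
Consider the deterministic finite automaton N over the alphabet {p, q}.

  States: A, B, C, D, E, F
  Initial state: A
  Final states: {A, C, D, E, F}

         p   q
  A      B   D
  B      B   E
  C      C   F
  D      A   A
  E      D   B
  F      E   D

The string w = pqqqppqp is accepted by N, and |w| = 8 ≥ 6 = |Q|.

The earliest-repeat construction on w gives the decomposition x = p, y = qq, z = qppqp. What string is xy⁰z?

xy⁰z = xz = p·qppqp = pqppqp.
Reading y = qq takes N from B back to B, so after x the machine is still in B, and z then leads to the accepting state A. Hence pqppqp ∈ L(N).

pqppqp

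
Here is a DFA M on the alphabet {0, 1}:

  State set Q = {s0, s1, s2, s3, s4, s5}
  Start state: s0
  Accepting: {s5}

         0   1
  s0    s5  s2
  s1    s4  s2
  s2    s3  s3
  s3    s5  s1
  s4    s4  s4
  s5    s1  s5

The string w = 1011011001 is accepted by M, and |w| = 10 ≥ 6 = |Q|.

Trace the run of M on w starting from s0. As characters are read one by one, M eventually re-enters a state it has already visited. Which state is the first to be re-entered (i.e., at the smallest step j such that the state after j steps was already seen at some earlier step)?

State sequence: s0 -1-> s2 -0-> s3 -1-> s1 -1-> s2 -0-> s3 -1-> s1 -1-> s2 -0-> s3 -0-> s5 -1-> s5
First repeat at step 4: s2 was already visited.

The earliest repeat is at step j = 4: M is in s2, which it already visited at step i = 1.
With |Q| = 6, pigeonhole forces a state repeat no later than step 6; the substring read between the first and second visits to that state can be pumped.

s2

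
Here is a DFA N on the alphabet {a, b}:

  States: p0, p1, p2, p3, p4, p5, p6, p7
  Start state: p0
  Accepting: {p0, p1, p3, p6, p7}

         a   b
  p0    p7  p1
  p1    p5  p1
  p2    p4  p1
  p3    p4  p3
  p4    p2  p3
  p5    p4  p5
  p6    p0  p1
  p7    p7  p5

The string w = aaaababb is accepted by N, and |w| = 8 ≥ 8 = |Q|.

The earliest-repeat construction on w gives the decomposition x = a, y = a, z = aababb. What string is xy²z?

xy^2z = a·a·a·aababb = aaaaababb.
Reading y = a takes N from p7 back to p7, so after x·y·y the machine is still in p7, and z then leads to the accepting state p3. Hence aaaaababb ∈ L(N).

aaaaababb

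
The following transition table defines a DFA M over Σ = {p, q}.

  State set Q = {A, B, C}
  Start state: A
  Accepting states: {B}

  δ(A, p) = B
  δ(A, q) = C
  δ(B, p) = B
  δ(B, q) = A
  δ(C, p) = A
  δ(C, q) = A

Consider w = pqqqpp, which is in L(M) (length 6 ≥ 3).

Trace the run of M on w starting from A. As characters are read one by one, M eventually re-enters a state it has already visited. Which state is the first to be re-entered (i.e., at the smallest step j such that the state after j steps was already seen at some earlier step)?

Run of M on w = p q q q p p:
  step 0: A  (start)
  step 1: B  (read p: A→B)
  step 2: A  (read q: B→A)   ← first repeat (A seen earlier)
  step 3: C  (read q: A→C)
  step 4: A  (read q: C→A)
  step 5: B  (read p: A→B)
  step 6: B  (read p: B→B)

The earliest repeat is at step j = 2: M is in A, which it already visited at step i = 0.
The DFA has 3 states, so the proof of the pumping lemma guarantees a repeated state among the first 3+1 visited; the segment between the two visits is the pumpable y.

A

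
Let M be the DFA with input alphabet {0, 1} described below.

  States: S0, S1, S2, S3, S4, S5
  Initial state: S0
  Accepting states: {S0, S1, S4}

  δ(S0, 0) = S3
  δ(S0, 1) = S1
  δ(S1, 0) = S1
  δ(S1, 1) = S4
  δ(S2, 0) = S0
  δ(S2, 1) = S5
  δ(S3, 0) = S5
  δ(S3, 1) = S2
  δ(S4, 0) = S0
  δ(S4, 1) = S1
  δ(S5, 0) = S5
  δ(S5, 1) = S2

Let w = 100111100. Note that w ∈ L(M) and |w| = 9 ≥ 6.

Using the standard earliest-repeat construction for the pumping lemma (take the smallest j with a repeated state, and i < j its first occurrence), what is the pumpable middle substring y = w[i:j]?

0

Run of M on w = 1 0 0 1 1 1 1 0 0:
  step 0: S0  (start)
  step 1: S1  (read 1: S0→S1)
  step 2: S1  (read 0: S1→S1)   ← first repeat (S1 seen earlier)
  step 3: S1  (read 0: S1→S1)
  step 4: S4  (read 1: S1→S4)
  step 5: S1  (read 1: S4→S1)
  step 6: S4  (read 1: S1→S4)
  step 7: S1  (read 1: S4→S1)
  step 8: S1  (read 0: S1→S1)
  step 9: S1  (read 0: S1→S1)

So i = 1, j = 2, giving x = w[0:1] = 1, y = w[1:2] = 0, z = w[2:9] = 0111100.
Check: |xy| = 2 ≤ 6 and |y| = 1 ≥ 1. Reading y takes M from S1 back to S1, so every xyⁱz is accepted.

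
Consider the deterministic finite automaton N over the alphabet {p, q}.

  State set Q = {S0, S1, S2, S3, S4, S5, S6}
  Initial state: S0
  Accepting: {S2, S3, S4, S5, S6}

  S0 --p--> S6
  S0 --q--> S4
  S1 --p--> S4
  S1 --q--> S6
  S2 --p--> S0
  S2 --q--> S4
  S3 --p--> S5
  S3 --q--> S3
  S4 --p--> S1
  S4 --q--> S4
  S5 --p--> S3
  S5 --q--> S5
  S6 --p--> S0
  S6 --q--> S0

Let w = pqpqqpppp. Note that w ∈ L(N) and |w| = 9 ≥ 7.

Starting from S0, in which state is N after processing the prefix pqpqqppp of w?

Run of N on the first 8 characters of w = p q p q q p p p:
  step 0: S0  (start)
  step 1: S6  (read p: S0→S6)
  step 2: S0  (read q: S6→S0)
  step 3: S6  (read p: S0→S6)
  step 4: S0  (read q: S6→S0)
  step 5: S4  (read q: S0→S4)
  step 6: S1  (read p: S4→S1)
  step 7: S4  (read p: S1→S4)
  step 8: S1  (read p: S4→S1)

After reading 8 characters, N is in state S1.

S1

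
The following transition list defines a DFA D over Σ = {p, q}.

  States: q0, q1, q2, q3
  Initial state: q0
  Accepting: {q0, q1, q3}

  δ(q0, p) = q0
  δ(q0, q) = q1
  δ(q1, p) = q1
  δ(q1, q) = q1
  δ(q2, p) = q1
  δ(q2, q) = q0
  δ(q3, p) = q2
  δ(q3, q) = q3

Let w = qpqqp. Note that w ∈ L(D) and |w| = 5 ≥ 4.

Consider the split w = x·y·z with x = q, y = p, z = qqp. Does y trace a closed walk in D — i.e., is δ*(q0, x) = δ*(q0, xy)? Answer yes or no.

yes

Run of D on the first 2 characters of w = q p:
  step 0: q0  (start)
  step 1: q1  (read q: q0→q1)
  step 2: q1  (read p: q1→q1)

After x (step 1): q1. After xy (step 2): q1.
They match, so y = p drives D around a cycle from q1 back to itself; pumping y any number of times keeps D in q1 before reading z, and xyⁱz ∈ L(D) for every i ≥ 0.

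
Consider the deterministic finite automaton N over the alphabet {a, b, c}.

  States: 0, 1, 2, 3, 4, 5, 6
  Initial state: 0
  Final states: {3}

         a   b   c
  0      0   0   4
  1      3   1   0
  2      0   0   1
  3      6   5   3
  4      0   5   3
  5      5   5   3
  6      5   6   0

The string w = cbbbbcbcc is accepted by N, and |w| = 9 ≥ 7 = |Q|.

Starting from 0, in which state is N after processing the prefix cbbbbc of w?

State sequence: 0 -c-> 4 -b-> 5 -b-> 5 -b-> 5 -b-> 5 -c-> 3

After reading 6 characters, N is in state 3.
(This kind of state-tracing is the core of the pumping-lemma construction: with 7 states, pigeonhole forces a repeat within the first 7 steps.)

3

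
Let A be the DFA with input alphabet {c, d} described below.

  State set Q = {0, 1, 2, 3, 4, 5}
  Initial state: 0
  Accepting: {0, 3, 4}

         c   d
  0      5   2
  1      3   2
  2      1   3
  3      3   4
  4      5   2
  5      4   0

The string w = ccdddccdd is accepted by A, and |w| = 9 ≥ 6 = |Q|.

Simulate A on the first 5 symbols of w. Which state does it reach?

4

Run of A on the first 5 characters of w = c c d d d:
  step 0: 0  (start)
  step 1: 5  (read c: 0→5)
  step 2: 4  (read c: 5→4)
  step 3: 2  (read d: 4→2)
  step 4: 3  (read d: 2→3)
  step 5: 4  (read d: 3→4)

After reading 5 characters, A is in state 4.
(This kind of state-tracing is the core of the pumping-lemma construction: with 6 states, pigeonhole forces a repeat within the first 6 steps.)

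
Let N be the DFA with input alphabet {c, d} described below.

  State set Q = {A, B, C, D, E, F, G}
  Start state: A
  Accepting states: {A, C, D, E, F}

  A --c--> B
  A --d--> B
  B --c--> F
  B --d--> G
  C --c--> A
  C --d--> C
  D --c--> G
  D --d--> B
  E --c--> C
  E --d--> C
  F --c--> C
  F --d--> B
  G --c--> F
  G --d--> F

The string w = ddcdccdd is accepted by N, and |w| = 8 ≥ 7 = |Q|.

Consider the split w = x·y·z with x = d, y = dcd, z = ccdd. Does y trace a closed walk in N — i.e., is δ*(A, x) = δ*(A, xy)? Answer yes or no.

State sequence: A -d-> B -d-> G -c-> F -d-> B

After x (step 1): B. After xy (step 4): B.
They match, so y = dcd drives N around a cycle from B back to itself; pumping y any number of times keeps N in B before reading z, and xyⁱz ∈ L(N) for every i ≥ 0.

yes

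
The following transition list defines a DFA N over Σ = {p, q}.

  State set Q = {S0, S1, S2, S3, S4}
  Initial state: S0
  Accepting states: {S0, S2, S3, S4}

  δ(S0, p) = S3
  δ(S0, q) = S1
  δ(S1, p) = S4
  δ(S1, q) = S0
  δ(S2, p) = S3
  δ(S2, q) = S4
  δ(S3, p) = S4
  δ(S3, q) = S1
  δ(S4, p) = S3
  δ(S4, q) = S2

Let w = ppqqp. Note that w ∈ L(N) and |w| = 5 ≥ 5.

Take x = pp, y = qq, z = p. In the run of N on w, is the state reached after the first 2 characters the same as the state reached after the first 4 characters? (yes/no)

Run of N on the first 4 characters of w = p p q q:
  step 0: S0  (start)
  step 1: S3  (read p: S0→S3)
  step 2: S4  (read p: S3→S4)
  step 3: S2  (read q: S4→S2)
  step 4: S4  (read q: S2→S4)

After x (step 2): S4. After xy (step 4): S4.
They match, so y = qq drives N around a cycle from S4 back to itself; pumping y any number of times keeps N in S4 before reading z, and xyⁱz ∈ L(N) for every i ≥ 0.

yes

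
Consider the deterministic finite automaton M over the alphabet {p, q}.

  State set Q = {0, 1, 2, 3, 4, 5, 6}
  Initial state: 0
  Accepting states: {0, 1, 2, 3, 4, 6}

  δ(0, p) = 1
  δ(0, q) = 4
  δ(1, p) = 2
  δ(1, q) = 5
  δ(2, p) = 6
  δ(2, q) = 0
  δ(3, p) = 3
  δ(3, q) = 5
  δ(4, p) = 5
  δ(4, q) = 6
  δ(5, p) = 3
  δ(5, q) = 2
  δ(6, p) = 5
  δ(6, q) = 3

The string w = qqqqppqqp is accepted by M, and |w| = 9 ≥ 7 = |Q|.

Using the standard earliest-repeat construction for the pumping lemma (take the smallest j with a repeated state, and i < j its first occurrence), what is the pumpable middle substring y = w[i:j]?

State sequence: 0 -q-> 4 -q-> 6 -q-> 3 -q-> 5 -p-> 3 -p-> 3 -q-> 5 -q-> 2 -p-> 6
First repeat at step 5: 3 was already visited.

So i = 3, j = 5, giving x = w[0:3] = qqq, y = w[3:5] = qp, z = w[5:9] = pqqp.
Check: |xy| = 5 ≤ 7 and |y| = 2 ≥ 1. Reading y takes M from 3 back to 3, so every xyⁱz is accepted.
Pumping length from the standard proof: p = 7 (the number of states). The repeated state found above gives |xy| = j ≤ 7 and |y| = j − i ≥ 1.

qp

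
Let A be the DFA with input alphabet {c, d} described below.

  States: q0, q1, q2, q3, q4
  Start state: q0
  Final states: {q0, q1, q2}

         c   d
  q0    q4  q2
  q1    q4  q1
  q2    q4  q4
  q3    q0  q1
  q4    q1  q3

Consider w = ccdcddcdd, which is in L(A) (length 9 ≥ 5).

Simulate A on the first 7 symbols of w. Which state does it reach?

Run of A on the first 7 characters of w = c c d c d d c:
  step 0: q0  (start)
  step 1: q4  (read c: q0→q4)
  step 2: q1  (read c: q4→q1)
  step 3: q1  (read d: q1→q1)
  step 4: q4  (read c: q1→q4)
  step 5: q3  (read d: q4→q3)
  step 6: q1  (read d: q3→q1)
  step 7: q4  (read c: q1→q4)

After reading 7 characters, A is in state q4.

q4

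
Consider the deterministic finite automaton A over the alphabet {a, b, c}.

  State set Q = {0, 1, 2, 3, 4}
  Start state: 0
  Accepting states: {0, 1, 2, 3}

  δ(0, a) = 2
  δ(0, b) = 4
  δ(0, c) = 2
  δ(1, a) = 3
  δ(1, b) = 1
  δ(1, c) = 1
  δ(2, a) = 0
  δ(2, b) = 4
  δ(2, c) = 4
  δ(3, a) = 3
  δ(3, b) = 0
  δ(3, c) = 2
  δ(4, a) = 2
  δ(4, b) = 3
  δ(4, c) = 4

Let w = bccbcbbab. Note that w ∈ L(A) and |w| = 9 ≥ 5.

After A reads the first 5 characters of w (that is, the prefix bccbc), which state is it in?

2

Run of A on the first 5 characters of w = b c c b c:
  step 0: 0  (start)
  step 1: 4  (read b: 0→4)
  step 2: 4  (read c: 4→4)
  step 3: 4  (read c: 4→4)
  step 4: 3  (read b: 4→3)
  step 5: 2  (read c: 3→2)

After reading 5 characters, A is in state 2.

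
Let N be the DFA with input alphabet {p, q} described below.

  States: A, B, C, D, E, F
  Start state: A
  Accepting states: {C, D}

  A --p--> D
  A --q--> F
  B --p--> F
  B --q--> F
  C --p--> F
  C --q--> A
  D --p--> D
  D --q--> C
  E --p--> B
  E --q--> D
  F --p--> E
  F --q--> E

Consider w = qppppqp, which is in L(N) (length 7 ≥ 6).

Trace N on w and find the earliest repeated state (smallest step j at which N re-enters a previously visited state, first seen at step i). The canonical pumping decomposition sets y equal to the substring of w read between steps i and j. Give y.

Run of N on w = q p p p p q p:
  step 0: A  (start)
  step 1: F  (read q: A→F)
  step 2: E  (read p: F→E)
  step 3: B  (read p: E→B)
  step 4: F  (read p: B→F)   ← first repeat (F seen earlier)
  step 5: E  (read p: F→E)
  step 6: D  (read q: E→D)
  step 7: D  (read p: D→D)

So i = 1, j = 4, giving x = w[0:1] = q, y = w[1:4] = ppp, z = w[4:7] = pqp.
Check: |xy| = 4 ≤ 6 and |y| = 3 ≥ 1. Reading y takes N from F back to F, so every xyⁱz is accepted.

ppp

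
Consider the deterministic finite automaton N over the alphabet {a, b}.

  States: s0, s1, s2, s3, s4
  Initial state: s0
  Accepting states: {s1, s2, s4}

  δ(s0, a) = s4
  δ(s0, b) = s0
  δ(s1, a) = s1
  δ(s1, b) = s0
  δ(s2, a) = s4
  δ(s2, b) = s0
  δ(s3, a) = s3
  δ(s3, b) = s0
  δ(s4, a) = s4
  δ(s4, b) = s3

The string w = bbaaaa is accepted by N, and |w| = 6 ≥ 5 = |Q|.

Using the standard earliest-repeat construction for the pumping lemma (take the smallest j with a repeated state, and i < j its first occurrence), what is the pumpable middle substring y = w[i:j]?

b

State sequence: s0 -b-> s0 -b-> s0 -a-> s4 -a-> s4 -a-> s4 -a-> s4
First repeat at step 1: s0 was already visited.

So i = 0, j = 1, giving x = w[0:0] = ε, y = w[0:1] = b, z = w[1:6] = baaaa.
Check: |xy| = 1 ≤ 5 and |y| = 1 ≥ 1. Reading y takes N from s0 back to s0, so every xyⁱz is accepted.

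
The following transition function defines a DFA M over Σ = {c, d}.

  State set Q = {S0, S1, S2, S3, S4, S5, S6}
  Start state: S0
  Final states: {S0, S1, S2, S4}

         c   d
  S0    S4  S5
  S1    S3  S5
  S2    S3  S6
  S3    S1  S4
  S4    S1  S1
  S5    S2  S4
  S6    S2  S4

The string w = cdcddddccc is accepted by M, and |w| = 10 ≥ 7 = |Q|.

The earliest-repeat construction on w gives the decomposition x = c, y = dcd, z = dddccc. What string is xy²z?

xy^2z = c·dcd·dcd·dddccc = cdcddcddddccc.
Reading y = dcd takes M from S4 back to S4, so after x·y·y the machine is still in S4, and z then leads to the accepting state S1. Hence cdcddcddddccc ∈ L(M).

cdcddcddddccc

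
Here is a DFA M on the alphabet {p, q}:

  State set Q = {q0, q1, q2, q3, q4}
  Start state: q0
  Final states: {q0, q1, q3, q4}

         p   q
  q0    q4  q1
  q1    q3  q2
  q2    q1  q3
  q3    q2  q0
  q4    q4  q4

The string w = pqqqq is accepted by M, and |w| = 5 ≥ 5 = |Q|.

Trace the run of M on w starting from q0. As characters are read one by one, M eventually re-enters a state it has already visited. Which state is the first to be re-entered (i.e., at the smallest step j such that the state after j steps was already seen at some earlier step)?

q4

Run of M on w = p q q q q:
  step 0: q0  (start)
  step 1: q4  (read p: q0→q4)
  step 2: q4  (read q: q4→q4)   ← first repeat (q4 seen earlier)
  step 3: q4  (read q: q4→q4)
  step 4: q4  (read q: q4→q4)
  step 5: q4  (read q: q4→q4)

The earliest repeat is at step j = 2: M is in q4, which it already visited at step i = 1.
Pumping length from the standard proof: p = 5 (the number of states). The repeated state found above gives |xy| = j ≤ 5 and |y| = j − i ≥ 1.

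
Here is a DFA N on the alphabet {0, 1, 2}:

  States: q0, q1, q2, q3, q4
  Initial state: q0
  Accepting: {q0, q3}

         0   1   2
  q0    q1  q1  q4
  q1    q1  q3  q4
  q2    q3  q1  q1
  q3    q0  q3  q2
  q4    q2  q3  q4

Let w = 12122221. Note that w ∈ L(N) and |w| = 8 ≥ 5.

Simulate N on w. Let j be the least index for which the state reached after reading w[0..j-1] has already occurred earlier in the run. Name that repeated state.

Run of N on w = 1 2 1 2 2 2 2 1:
  step 0: q0  (start)
  step 1: q1  (read 1: q0→q1)
  step 2: q4  (read 2: q1→q4)
  step 3: q3  (read 1: q4→q3)
  step 4: q2  (read 2: q3→q2)
  step 5: q1  (read 2: q2→q1)   ← first repeat (q1 seen earlier)
  step 6: q4  (read 2: q1→q4)
  step 7: q4  (read 2: q4→q4)
  step 8: q3  (read 1: q4→q3)

The earliest repeat is at step j = 5: N is in q1, which it already visited at step i = 1.
Pumping length from the standard proof: p = 5 (the number of states). The repeated state found above gives |xy| = j ≤ 5 and |y| = j − i ≥ 1.

q1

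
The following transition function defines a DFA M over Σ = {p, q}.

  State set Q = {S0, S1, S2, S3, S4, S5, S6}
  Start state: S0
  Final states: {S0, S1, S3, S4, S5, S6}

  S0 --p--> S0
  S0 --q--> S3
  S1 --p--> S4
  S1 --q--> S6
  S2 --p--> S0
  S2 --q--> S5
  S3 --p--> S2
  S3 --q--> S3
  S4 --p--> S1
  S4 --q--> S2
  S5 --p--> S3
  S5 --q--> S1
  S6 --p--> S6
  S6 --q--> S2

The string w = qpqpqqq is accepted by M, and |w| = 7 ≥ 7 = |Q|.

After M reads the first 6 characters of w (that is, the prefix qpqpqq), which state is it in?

S3

State sequence: S0 -q-> S3 -p-> S2 -q-> S5 -p-> S3 -q-> S3 -q-> S3

After reading 6 characters, M is in state S3.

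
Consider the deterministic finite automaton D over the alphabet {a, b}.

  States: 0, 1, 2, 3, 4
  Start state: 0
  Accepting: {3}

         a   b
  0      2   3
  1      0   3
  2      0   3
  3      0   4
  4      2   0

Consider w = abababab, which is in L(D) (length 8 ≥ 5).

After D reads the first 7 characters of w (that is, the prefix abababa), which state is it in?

State sequence: 0 -a-> 2 -b-> 3 -a-> 0 -b-> 3 -a-> 0 -b-> 3 -a-> 0

After reading 7 characters, D is in state 0.
(This kind of state-tracing is the core of the pumping-lemma construction: with 5 states, pigeonhole forces a repeat within the first 5 steps.)

0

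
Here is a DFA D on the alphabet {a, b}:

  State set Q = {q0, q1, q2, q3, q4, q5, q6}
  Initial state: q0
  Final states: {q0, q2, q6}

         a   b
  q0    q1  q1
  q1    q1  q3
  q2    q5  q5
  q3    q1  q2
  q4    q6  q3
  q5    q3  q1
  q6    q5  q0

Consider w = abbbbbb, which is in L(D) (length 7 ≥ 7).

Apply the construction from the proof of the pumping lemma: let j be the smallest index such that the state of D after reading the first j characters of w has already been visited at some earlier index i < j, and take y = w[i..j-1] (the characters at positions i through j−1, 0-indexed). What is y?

Run of D on w = a b b b b b b:
  step 0: q0  (start)
  step 1: q1  (read a: q0→q1)
  step 2: q3  (read b: q1→q3)
  step 3: q2  (read b: q3→q2)
  step 4: q5  (read b: q2→q5)
  step 5: q1  (read b: q5→q1)   ← first repeat (q1 seen earlier)
  step 6: q3  (read b: q1→q3)
  step 7: q2  (read b: q3→q2)

So i = 1, j = 5, giving x = w[0:1] = a, y = w[1:5] = bbbb, z = w[5:7] = bb.
Check: |xy| = 5 ≤ 7 and |y| = 4 ≥ 1. Reading y takes D from q1 back to q1, so every xyⁱz is accepted.
With |Q| = 7, pigeonhole forces a state repeat no later than step 7; the substring read between the first and second visits to that state can be pumped.

bbbb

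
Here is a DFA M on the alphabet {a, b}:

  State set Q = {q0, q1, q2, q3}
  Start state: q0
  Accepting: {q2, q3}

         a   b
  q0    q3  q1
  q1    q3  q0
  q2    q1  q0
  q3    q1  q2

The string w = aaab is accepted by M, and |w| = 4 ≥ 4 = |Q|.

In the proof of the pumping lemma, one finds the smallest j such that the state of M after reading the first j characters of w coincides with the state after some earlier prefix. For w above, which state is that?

Run of M on w = a a a b:
  step 0: q0  (start)
  step 1: q3  (read a: q0→q3)
  step 2: q1  (read a: q3→q1)
  step 3: q3  (read a: q1→q3)   ← first repeat (q3 seen earlier)
  step 4: q2  (read b: q3→q2)

The earliest repeat is at step j = 3: M is in q3, which it already visited at step i = 1.
Pumping length from the standard proof: p = 4 (the number of states). The repeated state found above gives |xy| = j ≤ 4 and |y| = j − i ≥ 1.

q3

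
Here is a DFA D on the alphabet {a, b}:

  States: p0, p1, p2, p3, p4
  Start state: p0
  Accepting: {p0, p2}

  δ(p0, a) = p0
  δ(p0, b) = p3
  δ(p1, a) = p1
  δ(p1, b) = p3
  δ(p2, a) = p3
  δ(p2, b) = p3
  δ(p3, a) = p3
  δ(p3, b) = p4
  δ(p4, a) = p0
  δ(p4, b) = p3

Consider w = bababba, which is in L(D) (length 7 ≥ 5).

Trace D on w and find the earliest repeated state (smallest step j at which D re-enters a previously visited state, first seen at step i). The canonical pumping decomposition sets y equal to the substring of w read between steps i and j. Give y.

a

State sequence: p0 -b-> p3 -a-> p3 -b-> p4 -a-> p0 -b-> p3 -b-> p4 -a-> p0
First repeat at step 2: p3 was already visited.

So i = 1, j = 2, giving x = w[0:1] = b, y = w[1:2] = a, z = w[2:7] = babba.
Check: |xy| = 2 ≤ 5 and |y| = 1 ≥ 1. Reading y takes D from p3 back to p3, so every xyⁱz is accepted.
With |Q| = 5, pigeonhole forces a state repeat no later than step 5; the substring read between the first and second visits to that state can be pumped.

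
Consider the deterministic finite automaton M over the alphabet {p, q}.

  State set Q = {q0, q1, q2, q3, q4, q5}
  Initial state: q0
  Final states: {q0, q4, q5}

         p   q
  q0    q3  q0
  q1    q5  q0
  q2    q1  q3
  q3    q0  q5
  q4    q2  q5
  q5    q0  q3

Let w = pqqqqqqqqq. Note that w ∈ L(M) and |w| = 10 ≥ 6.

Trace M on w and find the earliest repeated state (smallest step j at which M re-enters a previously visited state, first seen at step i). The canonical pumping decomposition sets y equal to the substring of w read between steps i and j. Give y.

qq

Run of M on w = p q q q q q q q q q:
  step 0: q0  (start)
  step 1: q3  (read p: q0→q3)
  step 2: q5  (read q: q3→q5)
  step 3: q3  (read q: q5→q3)   ← first repeat (q3 seen earlier)
  step 4: q5  (read q: q3→q5)
  step 5: q3  (read q: q5→q3)
  step 6: q5  (read q: q3→q5)
  step 7: q3  (read q: q5→q3)
  step 8: q5  (read q: q3→q5)
  step 9: q3  (read q: q5→q3)
  step 10: q5  (read q: q3→q5)

So i = 1, j = 3, giving x = w[0:1] = p, y = w[1:3] = qq, z = w[3:10] = qqqqqqq.
Check: |xy| = 3 ≤ 6 and |y| = 2 ≥ 1. Reading y takes M from q3 back to q3, so every xyⁱz is accepted.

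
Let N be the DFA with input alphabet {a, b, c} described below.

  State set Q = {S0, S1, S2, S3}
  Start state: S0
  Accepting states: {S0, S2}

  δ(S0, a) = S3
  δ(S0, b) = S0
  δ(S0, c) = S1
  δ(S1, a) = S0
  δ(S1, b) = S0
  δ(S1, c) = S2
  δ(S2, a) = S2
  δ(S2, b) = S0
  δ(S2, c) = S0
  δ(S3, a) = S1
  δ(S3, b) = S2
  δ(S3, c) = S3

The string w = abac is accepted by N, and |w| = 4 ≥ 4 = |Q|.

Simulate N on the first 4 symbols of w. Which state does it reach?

State sequence: S0 -a-> S3 -b-> S2 -a-> S2 -c-> S0

After reading 4 characters, N is in state S0.
(This kind of state-tracing is the core of the pumping-lemma construction: with 4 states, pigeonhole forces a repeat within the first 4 steps.)

S0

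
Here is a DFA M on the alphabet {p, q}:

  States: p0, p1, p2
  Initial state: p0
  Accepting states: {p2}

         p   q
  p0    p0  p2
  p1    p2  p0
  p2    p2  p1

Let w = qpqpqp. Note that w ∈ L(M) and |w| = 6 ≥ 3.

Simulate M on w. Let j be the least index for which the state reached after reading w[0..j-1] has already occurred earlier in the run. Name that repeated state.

Run of M on w = q p q p q p:
  step 0: p0  (start)
  step 1: p2  (read q: p0→p2)
  step 2: p2  (read p: p2→p2)   ← first repeat (p2 seen earlier)
  step 3: p1  (read q: p2→p1)
  step 4: p2  (read p: p1→p2)
  step 5: p1  (read q: p2→p1)
  step 6: p2  (read p: p1→p2)

The earliest repeat is at step j = 2: M is in p2, which it already visited at step i = 1.

p2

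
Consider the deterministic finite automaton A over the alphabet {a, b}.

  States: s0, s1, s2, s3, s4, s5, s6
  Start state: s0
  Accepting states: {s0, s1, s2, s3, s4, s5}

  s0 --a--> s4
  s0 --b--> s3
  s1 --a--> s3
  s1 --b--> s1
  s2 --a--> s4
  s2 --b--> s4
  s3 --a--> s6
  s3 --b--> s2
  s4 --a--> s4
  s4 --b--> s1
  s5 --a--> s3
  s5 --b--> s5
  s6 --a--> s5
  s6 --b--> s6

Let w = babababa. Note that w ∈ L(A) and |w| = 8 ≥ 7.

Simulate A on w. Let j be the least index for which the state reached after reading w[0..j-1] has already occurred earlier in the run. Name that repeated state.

s6

State sequence: s0 -b-> s3 -a-> s6 -b-> s6 -a-> s5 -b-> s5 -a-> s3 -b-> s2 -a-> s4
First repeat at step 3: s6 was already visited.

The earliest repeat is at step j = 3: A is in s6, which it already visited at step i = 2.
With |Q| = 7, pigeonhole forces a state repeat no later than step 7; the substring read between the first and second visits to that state can be pumped.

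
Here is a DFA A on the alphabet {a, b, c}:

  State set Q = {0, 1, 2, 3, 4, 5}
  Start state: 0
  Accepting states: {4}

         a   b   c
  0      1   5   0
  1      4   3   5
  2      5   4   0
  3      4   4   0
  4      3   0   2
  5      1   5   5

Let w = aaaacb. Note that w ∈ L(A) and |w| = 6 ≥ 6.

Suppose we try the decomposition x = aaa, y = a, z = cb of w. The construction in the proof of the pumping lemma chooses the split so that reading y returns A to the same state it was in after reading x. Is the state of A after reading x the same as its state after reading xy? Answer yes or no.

no

Run of A on the first 4 characters of w = a a a a:
  step 0: 0  (start)
  step 1: 1  (read a: 0→1)
  step 2: 4  (read a: 1→4)
  step 3: 3  (read a: 4→3)
  step 4: 4  (read a: 3→4)

After x (step 3): 3. After xy (step 4): 4.
They differ (3 ≠ 4), so y is not a cycle from the state after x; this split is not the one the pumping-lemma construction produces, and pumping y need not keep the string in L(A).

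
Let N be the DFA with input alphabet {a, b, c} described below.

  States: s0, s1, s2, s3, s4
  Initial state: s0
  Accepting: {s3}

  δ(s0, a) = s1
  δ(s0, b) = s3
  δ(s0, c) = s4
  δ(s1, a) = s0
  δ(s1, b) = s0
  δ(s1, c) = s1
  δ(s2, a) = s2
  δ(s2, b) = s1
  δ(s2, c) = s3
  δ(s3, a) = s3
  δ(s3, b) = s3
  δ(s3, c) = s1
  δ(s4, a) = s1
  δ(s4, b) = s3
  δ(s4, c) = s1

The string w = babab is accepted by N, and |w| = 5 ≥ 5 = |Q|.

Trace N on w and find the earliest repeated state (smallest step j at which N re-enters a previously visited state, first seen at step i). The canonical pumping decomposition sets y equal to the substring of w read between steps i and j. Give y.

a

State sequence: s0 -b-> s3 -a-> s3 -b-> s3 -a-> s3 -b-> s3
First repeat at step 2: s3 was already visited.

So i = 1, j = 2, giving x = w[0:1] = b, y = w[1:2] = a, z = w[2:5] = bab.
Check: |xy| = 2 ≤ 5 and |y| = 1 ≥ 1. Reading y takes N from s3 back to s3, so every xyⁱz is accepted.
Pumping length from the standard proof: p = 5 (the number of states). The repeated state found above gives |xy| = j ≤ 5 and |y| = j − i ≥ 1.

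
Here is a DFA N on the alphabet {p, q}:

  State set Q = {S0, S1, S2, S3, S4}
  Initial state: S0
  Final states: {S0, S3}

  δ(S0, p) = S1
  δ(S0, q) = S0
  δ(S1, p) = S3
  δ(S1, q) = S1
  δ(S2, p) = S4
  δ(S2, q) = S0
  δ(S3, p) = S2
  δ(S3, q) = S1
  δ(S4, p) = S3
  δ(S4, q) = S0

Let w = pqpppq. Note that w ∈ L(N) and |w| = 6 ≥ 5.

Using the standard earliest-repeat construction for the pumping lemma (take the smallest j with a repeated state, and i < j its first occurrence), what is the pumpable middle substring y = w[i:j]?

State sequence: S0 -p-> S1 -q-> S1 -p-> S3 -p-> S2 -p-> S4 -q-> S0
First repeat at step 2: S1 was already visited.

So i = 1, j = 2, giving x = w[0:1] = p, y = w[1:2] = q, z = w[2:6] = pppq.
Check: |xy| = 2 ≤ 5 and |y| = 1 ≥ 1. Reading y takes N from S1 back to S1, so every xyⁱz is accepted.

q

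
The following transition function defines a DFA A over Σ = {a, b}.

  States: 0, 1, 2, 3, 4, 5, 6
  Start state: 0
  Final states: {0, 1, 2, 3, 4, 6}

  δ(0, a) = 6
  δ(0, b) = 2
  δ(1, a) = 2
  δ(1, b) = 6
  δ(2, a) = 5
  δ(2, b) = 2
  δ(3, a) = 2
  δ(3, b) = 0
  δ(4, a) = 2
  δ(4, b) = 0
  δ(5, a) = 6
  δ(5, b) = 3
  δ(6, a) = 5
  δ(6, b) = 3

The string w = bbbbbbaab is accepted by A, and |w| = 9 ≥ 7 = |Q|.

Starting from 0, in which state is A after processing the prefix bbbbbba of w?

State sequence: 0 -b-> 2 -b-> 2 -b-> 2 -b-> 2 -b-> 2 -b-> 2 -a-> 5

After reading 7 characters, A is in state 5.

5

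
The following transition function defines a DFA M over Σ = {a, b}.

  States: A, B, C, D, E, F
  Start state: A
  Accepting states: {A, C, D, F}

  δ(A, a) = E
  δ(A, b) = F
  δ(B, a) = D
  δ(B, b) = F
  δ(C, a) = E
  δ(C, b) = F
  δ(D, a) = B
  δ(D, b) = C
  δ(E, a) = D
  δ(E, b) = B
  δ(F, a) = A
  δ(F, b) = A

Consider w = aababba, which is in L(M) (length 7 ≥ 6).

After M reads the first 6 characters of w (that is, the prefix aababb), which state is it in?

State sequence: A -a-> E -a-> D -b-> C -a-> E -b-> B -b-> F

After reading 6 characters, M is in state F.
(This kind of state-tracing is the core of the pumping-lemma construction: with 6 states, pigeonhole forces a repeat within the first 6 steps.)

F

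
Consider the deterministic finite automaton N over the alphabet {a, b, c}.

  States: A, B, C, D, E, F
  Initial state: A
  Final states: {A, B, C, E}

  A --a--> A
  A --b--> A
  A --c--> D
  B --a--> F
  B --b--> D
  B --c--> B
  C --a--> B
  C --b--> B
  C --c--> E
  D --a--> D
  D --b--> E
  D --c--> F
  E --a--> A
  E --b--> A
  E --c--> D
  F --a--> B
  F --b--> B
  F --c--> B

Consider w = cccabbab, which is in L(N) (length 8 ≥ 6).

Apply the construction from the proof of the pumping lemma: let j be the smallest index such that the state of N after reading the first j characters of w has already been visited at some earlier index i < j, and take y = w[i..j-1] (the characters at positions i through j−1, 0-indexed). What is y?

State sequence: A -c-> D -c-> F -c-> B -a-> F -b-> B -b-> D -a-> D -b-> E
First repeat at step 4: F was already visited.

So i = 2, j = 4, giving x = w[0:2] = cc, y = w[2:4] = ca, z = w[4:8] = bbab.
Check: |xy| = 4 ≤ 6 and |y| = 2 ≥ 1. Reading y takes N from F back to F, so every xyⁱz is accepted.
Since N has 6 states, any run of length ≥ 6 visits 6+1 states, so by pigeonhole some state repeats within the first 6 steps — that repeat gives the pumpable loop.

ca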